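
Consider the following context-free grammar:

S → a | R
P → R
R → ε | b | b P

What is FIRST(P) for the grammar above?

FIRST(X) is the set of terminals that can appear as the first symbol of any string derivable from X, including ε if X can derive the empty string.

We compute FIRST(P) using the standard algorithm.
FIRST(P) = {b, ε}
FIRST(R) = {b, ε}
FIRST(S) = {a, b, ε}
Therefore, FIRST(P) = {b, ε}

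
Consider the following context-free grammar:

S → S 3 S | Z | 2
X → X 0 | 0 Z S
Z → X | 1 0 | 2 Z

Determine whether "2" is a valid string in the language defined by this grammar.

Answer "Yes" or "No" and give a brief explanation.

Yes - a valid derivation exists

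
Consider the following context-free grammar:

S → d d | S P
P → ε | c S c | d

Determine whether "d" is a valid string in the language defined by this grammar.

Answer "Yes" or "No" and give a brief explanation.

No - no valid derivation exists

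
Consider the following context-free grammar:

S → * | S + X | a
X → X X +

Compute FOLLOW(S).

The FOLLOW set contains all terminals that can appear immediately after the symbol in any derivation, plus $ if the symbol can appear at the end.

We compute FOLLOW(S) using the standard algorithm.
FOLLOW(S) starts with {$}.
FIRST(S) = {*, a}
FIRST(X) = {}
FOLLOW(S) = {$, +}
FOLLOW(X) = {$, +}
Therefore, FOLLOW(S) = {$, +}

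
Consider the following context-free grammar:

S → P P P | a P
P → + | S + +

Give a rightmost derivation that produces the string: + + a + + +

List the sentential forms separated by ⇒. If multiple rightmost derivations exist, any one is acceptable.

S ⇒ P P P ⇒ P P S + + ⇒ P P a P + + ⇒ P P a + + + ⇒ P + a + + + ⇒ + + a + + +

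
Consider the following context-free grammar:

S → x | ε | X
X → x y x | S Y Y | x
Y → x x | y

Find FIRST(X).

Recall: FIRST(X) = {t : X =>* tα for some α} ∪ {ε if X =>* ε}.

We compute FIRST(X) using the standard algorithm.
FIRST(S) = {x, y, ε}
FIRST(X) = {x, y}
FIRST(Y) = {x, y}
Therefore, FIRST(X) = {x, y}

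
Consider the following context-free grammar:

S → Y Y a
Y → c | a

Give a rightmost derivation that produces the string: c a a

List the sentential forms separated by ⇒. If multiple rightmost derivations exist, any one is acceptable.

S ⇒ Y Y a ⇒ Y a a ⇒ c a a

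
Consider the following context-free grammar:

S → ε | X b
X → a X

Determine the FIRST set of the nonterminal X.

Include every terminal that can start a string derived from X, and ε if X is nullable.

We compute FIRST(X) using the standard algorithm.
FIRST(S) = {a, ε}
FIRST(X) = {a}
Therefore, FIRST(X) = {a}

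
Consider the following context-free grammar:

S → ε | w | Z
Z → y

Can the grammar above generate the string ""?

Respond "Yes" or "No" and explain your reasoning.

Yes - a valid derivation exists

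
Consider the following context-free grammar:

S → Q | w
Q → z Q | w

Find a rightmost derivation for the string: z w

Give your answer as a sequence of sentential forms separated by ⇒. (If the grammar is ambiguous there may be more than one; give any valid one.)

S ⇒ Q ⇒ z Q ⇒ z w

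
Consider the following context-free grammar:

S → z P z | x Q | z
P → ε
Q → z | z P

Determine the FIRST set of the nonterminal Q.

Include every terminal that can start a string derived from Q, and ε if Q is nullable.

We compute FIRST(Q) using the standard algorithm.
FIRST(P) = {ε}
FIRST(Q) = {z}
FIRST(S) = {x, z}
Therefore, FIRST(Q) = {z}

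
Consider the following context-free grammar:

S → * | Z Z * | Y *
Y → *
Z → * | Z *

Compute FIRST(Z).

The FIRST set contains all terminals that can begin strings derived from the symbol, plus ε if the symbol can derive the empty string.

We compute FIRST(Z) using the standard algorithm.
FIRST(S) = {*}
FIRST(Y) = {*}
FIRST(Z) = {*}
Therefore, FIRST(Z) = {*}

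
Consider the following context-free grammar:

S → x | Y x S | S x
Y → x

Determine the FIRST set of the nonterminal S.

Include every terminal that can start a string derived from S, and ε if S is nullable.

We compute FIRST(S) using the standard algorithm.
FIRST(S) = {x}
FIRST(Y) = {x}
Therefore, FIRST(S) = {x}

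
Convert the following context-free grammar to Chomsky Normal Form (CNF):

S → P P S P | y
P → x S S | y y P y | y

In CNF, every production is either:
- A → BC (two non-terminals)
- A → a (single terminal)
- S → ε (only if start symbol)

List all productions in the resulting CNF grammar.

S → y; TX → x; TY → y; P → y; S → P X0; X0 → P X1; X1 → S P; P → TX X2; X2 → S S; P → TY X3; X3 → TY X4; X4 → P TY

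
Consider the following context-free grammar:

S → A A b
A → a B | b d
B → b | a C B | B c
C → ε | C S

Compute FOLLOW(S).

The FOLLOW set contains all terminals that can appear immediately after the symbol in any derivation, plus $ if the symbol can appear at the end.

We compute FOLLOW(S) using the standard algorithm.
FOLLOW(S) starts with {$}.
FIRST(A) = {a, b}
FIRST(B) = {a, b}
FIRST(C) = {a, b, ε}
FIRST(S) = {a, b}
FOLLOW(A) = {a, b}
FOLLOW(B) = {a, b, c}
FOLLOW(C) = {a, b}
FOLLOW(S) = {$, a, b}
Therefore, FOLLOW(S) = {$, a, b}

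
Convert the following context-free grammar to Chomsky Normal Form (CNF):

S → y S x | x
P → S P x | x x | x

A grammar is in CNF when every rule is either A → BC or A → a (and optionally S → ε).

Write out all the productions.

TY → y; TX → x; S → x; P → x; S → TY X0; X0 → S TX; P → S X1; X1 → P TX; P → TX TX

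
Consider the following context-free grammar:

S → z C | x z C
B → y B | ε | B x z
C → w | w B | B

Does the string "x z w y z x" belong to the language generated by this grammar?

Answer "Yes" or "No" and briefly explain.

No - no valid derivation exists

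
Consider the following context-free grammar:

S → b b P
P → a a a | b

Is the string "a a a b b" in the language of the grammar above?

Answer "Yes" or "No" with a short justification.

No - no valid derivation exists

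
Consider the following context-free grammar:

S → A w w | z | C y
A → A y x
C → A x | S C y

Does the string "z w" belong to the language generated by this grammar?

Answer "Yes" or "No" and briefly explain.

No - no valid derivation exists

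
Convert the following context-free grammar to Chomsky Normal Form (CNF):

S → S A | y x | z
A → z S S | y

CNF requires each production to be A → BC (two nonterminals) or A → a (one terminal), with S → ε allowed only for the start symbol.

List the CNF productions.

TY → y; TX → x; S → z; TZ → z; A → y; S → S A; S → TY TX; A → TZ X0; X0 → S S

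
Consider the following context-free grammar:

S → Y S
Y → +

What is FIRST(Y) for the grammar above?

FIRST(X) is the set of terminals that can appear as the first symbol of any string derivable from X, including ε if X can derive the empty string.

We compute FIRST(Y) using the standard algorithm.
FIRST(S) = {+}
FIRST(Y) = {+}
Therefore, FIRST(Y) = {+}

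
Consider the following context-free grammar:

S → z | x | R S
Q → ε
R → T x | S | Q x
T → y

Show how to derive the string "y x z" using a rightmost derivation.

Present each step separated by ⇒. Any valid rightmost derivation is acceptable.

S ⇒ R S ⇒ R z ⇒ T x z ⇒ y x z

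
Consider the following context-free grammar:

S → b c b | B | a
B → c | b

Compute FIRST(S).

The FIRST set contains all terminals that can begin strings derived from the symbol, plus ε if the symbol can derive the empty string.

We compute FIRST(S) using the standard algorithm.
FIRST(B) = {b, c}
FIRST(S) = {a, b, c}
Therefore, FIRST(S) = {a, b, c}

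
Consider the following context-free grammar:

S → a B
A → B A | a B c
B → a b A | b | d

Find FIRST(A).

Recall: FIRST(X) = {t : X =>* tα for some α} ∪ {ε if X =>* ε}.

We compute FIRST(A) using the standard algorithm.
FIRST(A) = {a, b, d}
FIRST(B) = {a, b, d}
FIRST(S) = {a}
Therefore, FIRST(A) = {a, b, d}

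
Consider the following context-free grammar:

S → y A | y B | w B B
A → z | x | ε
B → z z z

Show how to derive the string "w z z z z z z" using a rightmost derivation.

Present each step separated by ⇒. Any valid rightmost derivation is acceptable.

S ⇒ w B B ⇒ w B z z z ⇒ w z z z z z z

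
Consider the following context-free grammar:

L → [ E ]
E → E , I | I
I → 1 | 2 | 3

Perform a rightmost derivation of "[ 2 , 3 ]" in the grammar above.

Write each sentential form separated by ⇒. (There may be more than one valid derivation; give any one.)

L ⇒ [ E ] ⇒ [ E , I ] ⇒ [ E , 3 ] ⇒ [ I , 3 ] ⇒ [ 2 , 3 ]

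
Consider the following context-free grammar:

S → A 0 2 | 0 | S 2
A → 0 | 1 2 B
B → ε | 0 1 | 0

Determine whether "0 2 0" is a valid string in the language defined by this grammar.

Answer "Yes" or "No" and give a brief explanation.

No - no valid derivation exists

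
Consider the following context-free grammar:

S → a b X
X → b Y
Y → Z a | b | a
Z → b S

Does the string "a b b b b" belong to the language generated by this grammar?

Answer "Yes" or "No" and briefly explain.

No - no valid derivation exists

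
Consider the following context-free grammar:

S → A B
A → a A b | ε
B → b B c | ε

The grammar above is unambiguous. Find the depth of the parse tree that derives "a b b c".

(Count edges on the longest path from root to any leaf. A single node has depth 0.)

3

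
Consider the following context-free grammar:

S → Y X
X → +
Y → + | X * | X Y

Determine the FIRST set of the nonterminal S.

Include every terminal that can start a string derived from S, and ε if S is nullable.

We compute FIRST(S) using the standard algorithm.
FIRST(S) = {+}
FIRST(X) = {+}
FIRST(Y) = {+}
Therefore, FIRST(S) = {+}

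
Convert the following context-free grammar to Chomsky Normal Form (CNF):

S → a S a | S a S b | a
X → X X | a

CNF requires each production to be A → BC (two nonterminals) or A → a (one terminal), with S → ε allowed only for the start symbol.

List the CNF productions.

TA → a; TB → b; S → a; X → a; S → TA X0; X0 → S TA; S → S X1; X1 → TA X2; X2 → S TB; X → X X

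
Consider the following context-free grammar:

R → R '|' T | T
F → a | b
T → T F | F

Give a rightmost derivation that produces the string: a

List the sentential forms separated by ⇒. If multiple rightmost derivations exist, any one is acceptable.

R ⇒ T ⇒ F ⇒ a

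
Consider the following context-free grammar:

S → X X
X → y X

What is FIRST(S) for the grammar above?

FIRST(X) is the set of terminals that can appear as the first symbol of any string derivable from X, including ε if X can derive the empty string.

We compute FIRST(S) using the standard algorithm.
FIRST(S) = {y}
FIRST(X) = {y}
Therefore, FIRST(S) = {y}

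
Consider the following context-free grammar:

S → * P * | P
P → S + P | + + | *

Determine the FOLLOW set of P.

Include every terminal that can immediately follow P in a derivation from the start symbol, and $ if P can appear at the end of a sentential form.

We compute FOLLOW(P) using the standard algorithm.
FOLLOW(S) starts with {$}.
FIRST(P) = {*, +}
FIRST(S) = {*, +}
FOLLOW(P) = {$, *, +}
FOLLOW(S) = {$, +}
Therefore, FOLLOW(P) = {$, *, +}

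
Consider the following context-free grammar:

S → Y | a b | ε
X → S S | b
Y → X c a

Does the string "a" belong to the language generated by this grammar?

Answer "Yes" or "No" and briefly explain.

No - no valid derivation exists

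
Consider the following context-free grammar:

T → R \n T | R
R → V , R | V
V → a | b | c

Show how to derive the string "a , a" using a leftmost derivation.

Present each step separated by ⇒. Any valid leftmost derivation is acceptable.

T ⇒ R ⇒ V , R ⇒ a , R ⇒ a , V ⇒ a , a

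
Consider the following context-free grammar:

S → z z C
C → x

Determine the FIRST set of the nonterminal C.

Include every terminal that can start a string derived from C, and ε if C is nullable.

We compute FIRST(C) using the standard algorithm.
FIRST(C) = {x}
FIRST(S) = {z}
Therefore, FIRST(C) = {x}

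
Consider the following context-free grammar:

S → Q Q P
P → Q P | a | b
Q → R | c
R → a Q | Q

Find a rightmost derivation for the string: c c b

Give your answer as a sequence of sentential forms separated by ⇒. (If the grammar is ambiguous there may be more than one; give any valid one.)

S ⇒ Q Q P ⇒ Q Q b ⇒ Q c b ⇒ c c b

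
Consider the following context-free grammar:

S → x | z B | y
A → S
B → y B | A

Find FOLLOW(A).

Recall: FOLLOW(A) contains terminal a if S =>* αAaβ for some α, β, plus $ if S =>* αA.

We compute FOLLOW(A) using the standard algorithm.
FOLLOW(S) starts with {$}.
FIRST(A) = {x, y, z}
FIRST(B) = {x, y, z}
FIRST(S) = {x, y, z}
FOLLOW(A) = {$}
FOLLOW(B) = {$}
FOLLOW(S) = {$}
Therefore, FOLLOW(A) = {$}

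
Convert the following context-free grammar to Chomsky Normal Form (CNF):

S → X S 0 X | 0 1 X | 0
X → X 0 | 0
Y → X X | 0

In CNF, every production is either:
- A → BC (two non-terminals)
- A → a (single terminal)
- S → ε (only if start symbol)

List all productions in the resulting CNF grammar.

T0 → 0; T1 → 1; S → 0; X → 0; Y → 0; S → X X0; X0 → S X1; X1 → T0 X; S → T0 X2; X2 → T1 X; X → X T0; Y → X X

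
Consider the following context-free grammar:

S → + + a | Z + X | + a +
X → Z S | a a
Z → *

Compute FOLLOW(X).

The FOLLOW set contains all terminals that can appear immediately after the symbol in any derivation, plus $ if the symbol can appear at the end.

We compute FOLLOW(X) using the standard algorithm.
FOLLOW(S) starts with {$}.
FIRST(S) = {*, +}
FIRST(X) = {*, a}
FIRST(Z) = {*}
FOLLOW(S) = {$}
FOLLOW(X) = {$}
FOLLOW(Z) = {*, +}
Therefore, FOLLOW(X) = {$}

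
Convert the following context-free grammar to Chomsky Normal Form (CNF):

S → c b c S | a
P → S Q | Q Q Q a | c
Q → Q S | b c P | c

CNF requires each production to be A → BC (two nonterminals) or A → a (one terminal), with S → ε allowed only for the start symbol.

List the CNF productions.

TC → c; TB → b; S → a; TA → a; P → c; Q → c; S → TC X0; X0 → TB X1; X1 → TC S; P → S Q; P → Q X2; X2 → Q X3; X3 → Q TA; Q → Q S; Q → TB X4; X4 → TC P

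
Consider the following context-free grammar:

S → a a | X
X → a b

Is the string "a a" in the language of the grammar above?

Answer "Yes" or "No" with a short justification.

Yes - a valid derivation exists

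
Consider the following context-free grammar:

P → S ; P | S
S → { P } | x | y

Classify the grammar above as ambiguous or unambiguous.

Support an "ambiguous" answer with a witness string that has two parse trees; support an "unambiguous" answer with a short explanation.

Unambiguous - every string in the language has a unique parse tree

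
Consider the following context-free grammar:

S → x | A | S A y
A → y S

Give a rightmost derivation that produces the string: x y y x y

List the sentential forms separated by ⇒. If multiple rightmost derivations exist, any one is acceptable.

S ⇒ S A y ⇒ S y S y ⇒ S y A y ⇒ S y y S y ⇒ S y y x y ⇒ x y y x y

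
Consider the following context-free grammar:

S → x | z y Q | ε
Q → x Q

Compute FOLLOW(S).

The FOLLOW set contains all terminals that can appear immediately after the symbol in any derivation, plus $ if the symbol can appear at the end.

We compute FOLLOW(S) using the standard algorithm.
FOLLOW(S) starts with {$}.
FIRST(Q) = {x}
FIRST(S) = {x, z, ε}
FOLLOW(Q) = {$}
FOLLOW(S) = {$}
Therefore, FOLLOW(S) = {$}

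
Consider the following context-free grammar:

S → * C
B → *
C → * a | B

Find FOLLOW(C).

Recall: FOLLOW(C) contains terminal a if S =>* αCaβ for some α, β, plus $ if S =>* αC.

We compute FOLLOW(C) using the standard algorithm.
FOLLOW(S) starts with {$}.
FIRST(B) = {*}
FIRST(C) = {*}
FIRST(S) = {*}
FOLLOW(B) = {$}
FOLLOW(C) = {$}
FOLLOW(S) = {$}
Therefore, FOLLOW(C) = {$}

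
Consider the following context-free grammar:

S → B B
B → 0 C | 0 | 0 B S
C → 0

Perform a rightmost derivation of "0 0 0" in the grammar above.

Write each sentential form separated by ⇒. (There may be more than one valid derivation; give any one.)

S ⇒ B B ⇒ B 0 C ⇒ B 0 0 ⇒ 0 0 0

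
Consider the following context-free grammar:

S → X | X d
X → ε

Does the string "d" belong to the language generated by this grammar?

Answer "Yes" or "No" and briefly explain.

Yes - a valid derivation exists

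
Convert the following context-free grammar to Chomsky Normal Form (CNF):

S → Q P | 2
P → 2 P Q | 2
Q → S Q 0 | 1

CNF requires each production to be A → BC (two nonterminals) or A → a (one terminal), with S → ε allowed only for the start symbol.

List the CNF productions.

S → 2; T2 → 2; P → 2; T0 → 0; Q → 1; S → Q P; P → T2 X0; X0 → P Q; Q → S X1; X1 → Q T0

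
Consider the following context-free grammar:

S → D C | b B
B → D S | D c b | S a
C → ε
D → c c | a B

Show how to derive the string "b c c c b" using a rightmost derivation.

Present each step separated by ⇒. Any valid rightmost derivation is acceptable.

S ⇒ b B ⇒ b D c b ⇒ b c c c b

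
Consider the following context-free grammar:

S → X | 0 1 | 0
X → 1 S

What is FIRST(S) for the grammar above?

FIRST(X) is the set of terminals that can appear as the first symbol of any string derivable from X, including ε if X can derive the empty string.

We compute FIRST(S) using the standard algorithm.
FIRST(S) = {0, 1}
FIRST(X) = {1}
Therefore, FIRST(S) = {0, 1}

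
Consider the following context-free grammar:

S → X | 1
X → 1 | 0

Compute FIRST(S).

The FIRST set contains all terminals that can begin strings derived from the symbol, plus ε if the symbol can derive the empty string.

We compute FIRST(S) using the standard algorithm.
FIRST(S) = {0, 1}
FIRST(X) = {0, 1}
Therefore, FIRST(S) = {0, 1}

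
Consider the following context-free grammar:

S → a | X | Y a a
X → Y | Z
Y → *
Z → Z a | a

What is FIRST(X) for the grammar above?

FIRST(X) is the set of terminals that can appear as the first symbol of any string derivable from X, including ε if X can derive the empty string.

We compute FIRST(X) using the standard algorithm.
FIRST(S) = {*, a}
FIRST(X) = {*, a}
FIRST(Y) = {*}
FIRST(Z) = {a}
Therefore, FIRST(X) = {*, a}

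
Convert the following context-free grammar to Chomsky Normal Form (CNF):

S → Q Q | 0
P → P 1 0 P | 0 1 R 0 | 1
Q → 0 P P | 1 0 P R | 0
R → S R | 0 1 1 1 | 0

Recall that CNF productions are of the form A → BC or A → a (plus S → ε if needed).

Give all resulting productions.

S → 0; T1 → 1; T0 → 0; P → 1; Q → 0; R → 0; S → Q Q; P → P X0; X0 → T1 X1; X1 → T0 P; P → T0 X2; X2 → T1 X3; X3 → R T0; Q → T0 X4; X4 → P P; Q → T1 X5; X5 → T0 X6; X6 → P R; R → S R; R → T0 X7; X7 → T1 X8; X8 → T1 T1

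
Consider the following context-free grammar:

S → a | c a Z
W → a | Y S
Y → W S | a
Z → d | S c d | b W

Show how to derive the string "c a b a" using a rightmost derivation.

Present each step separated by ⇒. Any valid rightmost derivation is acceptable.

S ⇒ c a Z ⇒ c a b W ⇒ c a b a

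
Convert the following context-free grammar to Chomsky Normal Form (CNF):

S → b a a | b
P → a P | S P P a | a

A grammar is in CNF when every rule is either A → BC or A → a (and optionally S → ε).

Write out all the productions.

TB → b; TA → a; S → b; P → a; S → TB X0; X0 → TA TA; P → TA P; P → S X1; X1 → P X2; X2 → P TA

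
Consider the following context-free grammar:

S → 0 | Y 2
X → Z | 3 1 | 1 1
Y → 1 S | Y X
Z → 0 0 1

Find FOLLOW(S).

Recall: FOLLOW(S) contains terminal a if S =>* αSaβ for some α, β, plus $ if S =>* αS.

We compute FOLLOW(S) using the standard algorithm.
FOLLOW(S) starts with {$}.
FIRST(S) = {0, 1}
FIRST(X) = {0, 1, 3}
FIRST(Y) = {1}
FIRST(Z) = {0}
FOLLOW(S) = {$, 0, 1, 2, 3}
FOLLOW(X) = {0, 1, 2, 3}
FOLLOW(Y) = {0, 1, 2, 3}
FOLLOW(Z) = {0, 1, 2, 3}
Therefore, FOLLOW(S) = {$, 0, 1, 2, 3}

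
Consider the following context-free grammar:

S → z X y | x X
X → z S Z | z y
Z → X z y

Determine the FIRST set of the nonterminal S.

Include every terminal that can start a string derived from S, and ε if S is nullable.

We compute FIRST(S) using the standard algorithm.
FIRST(S) = {x, z}
FIRST(X) = {z}
FIRST(Z) = {z}
Therefore, FIRST(S) = {x, z}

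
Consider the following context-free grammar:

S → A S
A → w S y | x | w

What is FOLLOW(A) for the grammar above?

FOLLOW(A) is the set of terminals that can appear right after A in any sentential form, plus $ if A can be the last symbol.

We compute FOLLOW(A) using the standard algorithm.
FOLLOW(S) starts with {$}.
FIRST(A) = {w, x}
FIRST(S) = {w, x}
FOLLOW(A) = {w, x}
FOLLOW(S) = {$, y}
Therefore, FOLLOW(A) = {w, x}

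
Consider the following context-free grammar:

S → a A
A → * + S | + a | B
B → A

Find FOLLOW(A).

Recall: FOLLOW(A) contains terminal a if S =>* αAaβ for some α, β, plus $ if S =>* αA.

We compute FOLLOW(A) using the standard algorithm.
FOLLOW(S) starts with {$}.
FIRST(A) = {*, +}
FIRST(B) = {*, +}
FIRST(S) = {a}
FOLLOW(A) = {$}
FOLLOW(B) = {$}
FOLLOW(S) = {$}
Therefore, FOLLOW(A) = {$}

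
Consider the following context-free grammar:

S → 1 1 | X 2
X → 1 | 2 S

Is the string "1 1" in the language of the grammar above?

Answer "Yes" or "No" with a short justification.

Yes - a valid derivation exists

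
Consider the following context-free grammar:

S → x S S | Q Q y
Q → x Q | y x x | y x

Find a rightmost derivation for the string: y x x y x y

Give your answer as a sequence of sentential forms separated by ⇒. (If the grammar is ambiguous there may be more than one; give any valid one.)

S ⇒ Q Q y ⇒ Q y x y ⇒ y x x y x y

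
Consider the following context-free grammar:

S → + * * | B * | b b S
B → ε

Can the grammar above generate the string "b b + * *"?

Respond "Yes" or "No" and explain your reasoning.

Yes - a valid derivation exists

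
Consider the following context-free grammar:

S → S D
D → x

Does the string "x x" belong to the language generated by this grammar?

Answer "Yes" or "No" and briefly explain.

No - no valid derivation exists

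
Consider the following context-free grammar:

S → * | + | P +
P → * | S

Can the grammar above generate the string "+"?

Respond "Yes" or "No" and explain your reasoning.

Yes - a valid derivation exists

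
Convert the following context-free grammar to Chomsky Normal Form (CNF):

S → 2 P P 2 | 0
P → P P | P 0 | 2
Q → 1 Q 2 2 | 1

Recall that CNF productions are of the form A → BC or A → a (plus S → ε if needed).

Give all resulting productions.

T2 → 2; S → 0; T0 → 0; P → 2; T1 → 1; Q → 1; S → T2 X0; X0 → P X1; X1 → P T2; P → P P; P → P T0; Q → T1 X2; X2 → Q X3; X3 → T2 T2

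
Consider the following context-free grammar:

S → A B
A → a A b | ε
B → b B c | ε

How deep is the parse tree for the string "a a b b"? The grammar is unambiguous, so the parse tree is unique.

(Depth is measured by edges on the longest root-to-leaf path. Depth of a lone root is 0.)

4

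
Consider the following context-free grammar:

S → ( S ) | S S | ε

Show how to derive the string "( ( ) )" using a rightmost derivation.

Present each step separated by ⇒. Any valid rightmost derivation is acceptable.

S ⇒ ( S ) ⇒ ( ( S ) ) ⇒ ( ( ) )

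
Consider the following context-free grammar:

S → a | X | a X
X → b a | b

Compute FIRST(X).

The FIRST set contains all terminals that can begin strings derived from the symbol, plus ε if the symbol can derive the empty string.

We compute FIRST(X) using the standard algorithm.
FIRST(S) = {a, b}
FIRST(X) = {b}
Therefore, FIRST(X) = {b}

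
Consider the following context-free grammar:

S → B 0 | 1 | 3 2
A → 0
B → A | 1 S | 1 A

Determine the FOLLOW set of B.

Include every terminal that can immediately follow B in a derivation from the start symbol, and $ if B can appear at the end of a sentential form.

We compute FOLLOW(B) using the standard algorithm.
FOLLOW(S) starts with {$}.
FIRST(A) = {0}
FIRST(B) = {0, 1}
FIRST(S) = {0, 1, 3}
FOLLOW(A) = {0}
FOLLOW(B) = {0}
FOLLOW(S) = {$, 0}
Therefore, FOLLOW(B) = {0}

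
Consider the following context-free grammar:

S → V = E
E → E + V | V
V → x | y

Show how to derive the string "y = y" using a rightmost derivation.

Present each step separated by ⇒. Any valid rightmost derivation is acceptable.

S ⇒ V = E ⇒ V = V ⇒ V = y ⇒ y = y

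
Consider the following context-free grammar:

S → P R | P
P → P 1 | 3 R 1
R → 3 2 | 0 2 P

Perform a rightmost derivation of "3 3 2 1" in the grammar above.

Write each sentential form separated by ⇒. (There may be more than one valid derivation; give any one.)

S ⇒ P ⇒ 3 R 1 ⇒ 3 3 2 1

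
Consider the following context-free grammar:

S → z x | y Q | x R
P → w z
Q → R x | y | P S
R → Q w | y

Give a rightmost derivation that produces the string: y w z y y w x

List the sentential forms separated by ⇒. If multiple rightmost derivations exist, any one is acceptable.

S ⇒ y Q ⇒ y R x ⇒ y Q w x ⇒ y P S w x ⇒ y P y Q w x ⇒ y P y y w x ⇒ y w z y y w x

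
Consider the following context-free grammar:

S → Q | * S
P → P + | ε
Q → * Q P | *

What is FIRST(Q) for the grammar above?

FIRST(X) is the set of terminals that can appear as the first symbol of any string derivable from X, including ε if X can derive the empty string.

We compute FIRST(Q) using the standard algorithm.
FIRST(P) = {+, ε}
FIRST(Q) = {*}
FIRST(S) = {*}
Therefore, FIRST(Q) = {*}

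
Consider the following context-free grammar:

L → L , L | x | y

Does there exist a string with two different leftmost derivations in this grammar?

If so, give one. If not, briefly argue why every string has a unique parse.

Yes - the string 'y , y , y , y , x' has two distinct leftmost derivations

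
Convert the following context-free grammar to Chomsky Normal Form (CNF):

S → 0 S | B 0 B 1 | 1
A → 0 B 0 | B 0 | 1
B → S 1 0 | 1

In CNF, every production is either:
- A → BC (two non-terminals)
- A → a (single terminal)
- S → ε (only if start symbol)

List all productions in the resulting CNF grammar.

T0 → 0; T1 → 1; S → 1; A → 1; B → 1; S → T0 S; S → B X0; X0 → T0 X1; X1 → B T1; A → T0 X2; X2 → B T0; A → B T0; B → S X3; X3 → T1 T0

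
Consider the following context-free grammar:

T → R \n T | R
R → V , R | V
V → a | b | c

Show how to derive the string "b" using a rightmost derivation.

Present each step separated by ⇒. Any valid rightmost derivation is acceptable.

T ⇒ R ⇒ V ⇒ b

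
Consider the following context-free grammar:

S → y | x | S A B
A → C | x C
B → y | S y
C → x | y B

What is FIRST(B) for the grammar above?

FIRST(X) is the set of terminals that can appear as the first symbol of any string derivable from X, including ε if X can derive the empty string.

We compute FIRST(B) using the standard algorithm.
FIRST(A) = {x, y}
FIRST(B) = {x, y}
FIRST(C) = {x, y}
FIRST(S) = {x, y}
Therefore, FIRST(B) = {x, y}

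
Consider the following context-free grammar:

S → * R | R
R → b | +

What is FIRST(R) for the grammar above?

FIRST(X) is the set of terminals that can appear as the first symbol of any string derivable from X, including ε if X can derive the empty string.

We compute FIRST(R) using the standard algorithm.
FIRST(R) = {+, b}
FIRST(S) = {*, +, b}
Therefore, FIRST(R) = {+, b}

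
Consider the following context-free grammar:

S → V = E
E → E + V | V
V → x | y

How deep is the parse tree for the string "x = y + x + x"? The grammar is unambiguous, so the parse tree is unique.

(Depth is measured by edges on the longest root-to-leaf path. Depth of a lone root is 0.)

5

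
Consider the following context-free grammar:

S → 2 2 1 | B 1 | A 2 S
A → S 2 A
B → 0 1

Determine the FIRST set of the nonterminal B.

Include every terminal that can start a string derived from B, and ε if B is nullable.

We compute FIRST(B) using the standard algorithm.
FIRST(A) = {0, 2}
FIRST(B) = {0}
FIRST(S) = {0, 2}
Therefore, FIRST(B) = {0}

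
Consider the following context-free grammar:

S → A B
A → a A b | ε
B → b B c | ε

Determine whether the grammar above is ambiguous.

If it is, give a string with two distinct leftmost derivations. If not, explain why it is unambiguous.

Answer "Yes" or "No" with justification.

No - the grammar is unambiguous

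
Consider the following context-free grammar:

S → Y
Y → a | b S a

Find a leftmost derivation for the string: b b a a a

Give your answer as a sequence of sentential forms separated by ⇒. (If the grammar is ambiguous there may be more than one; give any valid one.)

S ⇒ Y ⇒ b S a ⇒ b Y a ⇒ b b S a a ⇒ b b Y a a ⇒ b b a a a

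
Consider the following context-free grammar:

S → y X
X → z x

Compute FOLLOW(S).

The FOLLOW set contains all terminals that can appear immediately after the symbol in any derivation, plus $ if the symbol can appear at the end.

We compute FOLLOW(S) using the standard algorithm.
FOLLOW(S) starts with {$}.
FIRST(S) = {y}
FIRST(X) = {z}
FOLLOW(S) = {$}
FOLLOW(X) = {$}
Therefore, FOLLOW(S) = {$}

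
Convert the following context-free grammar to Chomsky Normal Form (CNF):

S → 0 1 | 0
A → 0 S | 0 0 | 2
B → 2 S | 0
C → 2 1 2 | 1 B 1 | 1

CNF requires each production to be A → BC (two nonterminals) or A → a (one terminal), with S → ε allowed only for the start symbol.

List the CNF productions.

T0 → 0; T1 → 1; S → 0; A → 2; T2 → 2; B → 0; C → 1; S → T0 T1; A → T0 S; A → T0 T0; B → T2 S; C → T2 X0; X0 → T1 T2; C → T1 X1; X1 → B T1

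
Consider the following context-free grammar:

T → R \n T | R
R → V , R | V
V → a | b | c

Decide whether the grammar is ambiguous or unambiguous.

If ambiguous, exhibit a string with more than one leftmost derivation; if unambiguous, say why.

Unambiguous - every string in the language has a unique leftmost derivation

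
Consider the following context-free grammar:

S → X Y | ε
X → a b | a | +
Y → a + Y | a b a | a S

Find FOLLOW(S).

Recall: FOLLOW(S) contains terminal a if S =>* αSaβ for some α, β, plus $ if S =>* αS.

We compute FOLLOW(S) using the standard algorithm.
FOLLOW(S) starts with {$}.
FIRST(S) = {+, a, ε}
FIRST(X) = {+, a}
FIRST(Y) = {a}
FOLLOW(S) = {$}
FOLLOW(X) = {a}
FOLLOW(Y) = {$}
Therefore, FOLLOW(S) = {$}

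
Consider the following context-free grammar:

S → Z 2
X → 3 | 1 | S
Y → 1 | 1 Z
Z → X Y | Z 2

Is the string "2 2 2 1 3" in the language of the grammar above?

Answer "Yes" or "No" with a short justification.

No - no valid derivation exists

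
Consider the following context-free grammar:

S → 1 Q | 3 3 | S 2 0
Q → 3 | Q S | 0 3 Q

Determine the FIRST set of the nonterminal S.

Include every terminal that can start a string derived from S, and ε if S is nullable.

We compute FIRST(S) using the standard algorithm.
FIRST(Q) = {0, 3}
FIRST(S) = {1, 3}
Therefore, FIRST(S) = {1, 3}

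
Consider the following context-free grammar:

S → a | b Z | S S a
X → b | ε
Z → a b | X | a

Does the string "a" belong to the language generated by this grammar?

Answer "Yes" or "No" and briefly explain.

Yes - a valid derivation exists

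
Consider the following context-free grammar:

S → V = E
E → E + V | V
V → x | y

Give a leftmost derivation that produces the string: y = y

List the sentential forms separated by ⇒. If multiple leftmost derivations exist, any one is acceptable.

S ⇒ V = E ⇒ y = E ⇒ y = V ⇒ y = y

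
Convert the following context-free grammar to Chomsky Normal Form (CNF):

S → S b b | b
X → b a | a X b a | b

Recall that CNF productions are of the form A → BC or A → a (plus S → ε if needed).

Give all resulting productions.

TB → b; S → b; TA → a; X → b; S → S X0; X0 → TB TB; X → TB TA; X → TA X1; X1 → X X2; X2 → TB TA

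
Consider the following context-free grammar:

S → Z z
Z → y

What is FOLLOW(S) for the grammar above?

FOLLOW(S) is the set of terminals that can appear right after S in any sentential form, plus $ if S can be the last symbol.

We compute FOLLOW(S) using the standard algorithm.
FOLLOW(S) starts with {$}.
FIRST(S) = {y}
FIRST(Z) = {y}
FOLLOW(S) = {$}
FOLLOW(Z) = {z}
Therefore, FOLLOW(S) = {$}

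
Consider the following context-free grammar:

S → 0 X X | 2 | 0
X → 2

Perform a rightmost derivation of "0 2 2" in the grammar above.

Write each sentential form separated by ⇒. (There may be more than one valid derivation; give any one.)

S ⇒ 0 X X ⇒ 0 X 2 ⇒ 0 2 2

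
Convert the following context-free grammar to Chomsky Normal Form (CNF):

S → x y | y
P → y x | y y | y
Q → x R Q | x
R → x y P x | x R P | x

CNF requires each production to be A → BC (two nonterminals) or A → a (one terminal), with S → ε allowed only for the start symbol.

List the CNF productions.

TX → x; TY → y; S → y; P → y; Q → x; R → x; S → TX TY; P → TY TX; P → TY TY; Q → TX X0; X0 → R Q; R → TX X1; X1 → TY X2; X2 → P TX; R → TX X3; X3 → R P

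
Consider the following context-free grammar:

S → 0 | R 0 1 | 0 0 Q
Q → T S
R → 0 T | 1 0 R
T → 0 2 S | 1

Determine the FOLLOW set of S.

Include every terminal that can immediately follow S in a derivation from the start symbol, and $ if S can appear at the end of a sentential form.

We compute FOLLOW(S) using the standard algorithm.
FOLLOW(S) starts with {$}.
FIRST(Q) = {0, 1}
FIRST(R) = {0, 1}
FIRST(S) = {0, 1}
FIRST(T) = {0, 1}
FOLLOW(Q) = {$, 0, 1}
FOLLOW(R) = {0}
FOLLOW(S) = {$, 0, 1}
FOLLOW(T) = {0, 1}
Therefore, FOLLOW(S) = {$, 0, 1}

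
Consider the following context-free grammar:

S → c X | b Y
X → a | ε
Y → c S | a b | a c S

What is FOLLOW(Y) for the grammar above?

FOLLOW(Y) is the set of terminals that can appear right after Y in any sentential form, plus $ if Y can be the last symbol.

We compute FOLLOW(Y) using the standard algorithm.
FOLLOW(S) starts with {$}.
FIRST(S) = {b, c}
FIRST(X) = {a, ε}
FIRST(Y) = {a, c}
FOLLOW(S) = {$}
FOLLOW(X) = {$}
FOLLOW(Y) = {$}
Therefore, FOLLOW(Y) = {$}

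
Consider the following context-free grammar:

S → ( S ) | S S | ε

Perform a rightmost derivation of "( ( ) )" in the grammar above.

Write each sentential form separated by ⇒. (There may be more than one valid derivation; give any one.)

S ⇒ ( S ) ⇒ ( ( S ) ) ⇒ ( ( ) )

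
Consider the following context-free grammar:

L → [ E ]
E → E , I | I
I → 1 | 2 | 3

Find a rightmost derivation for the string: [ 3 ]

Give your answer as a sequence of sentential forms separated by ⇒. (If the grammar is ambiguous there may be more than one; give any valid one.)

L ⇒ [ E ] ⇒ [ I ] ⇒ [ 3 ]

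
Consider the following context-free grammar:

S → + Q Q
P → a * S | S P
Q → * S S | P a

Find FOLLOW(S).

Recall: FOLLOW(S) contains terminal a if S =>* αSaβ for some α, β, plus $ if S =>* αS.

We compute FOLLOW(S) using the standard algorithm.
FOLLOW(S) starts with {$}.
FIRST(P) = {+, a}
FIRST(Q) = {*, +, a}
FIRST(S) = {+}
FOLLOW(P) = {a}
FOLLOW(Q) = {$, *, +, a}
FOLLOW(S) = {$, *, +, a}
Therefore, FOLLOW(S) = {$, *, +, a}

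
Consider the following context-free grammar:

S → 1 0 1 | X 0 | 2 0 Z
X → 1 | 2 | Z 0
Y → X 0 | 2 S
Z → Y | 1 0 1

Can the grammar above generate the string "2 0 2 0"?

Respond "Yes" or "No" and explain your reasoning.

Yes - a valid derivation exists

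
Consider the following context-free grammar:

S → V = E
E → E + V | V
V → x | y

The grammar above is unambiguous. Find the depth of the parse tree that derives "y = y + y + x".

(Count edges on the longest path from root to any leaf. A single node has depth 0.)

5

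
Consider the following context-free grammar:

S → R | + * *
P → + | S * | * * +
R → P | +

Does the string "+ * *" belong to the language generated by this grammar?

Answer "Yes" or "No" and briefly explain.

Yes - a valid derivation exists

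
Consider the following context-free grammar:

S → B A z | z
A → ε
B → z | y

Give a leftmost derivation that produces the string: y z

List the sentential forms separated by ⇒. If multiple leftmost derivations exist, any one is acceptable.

S ⇒ B A z ⇒ y A z ⇒ y z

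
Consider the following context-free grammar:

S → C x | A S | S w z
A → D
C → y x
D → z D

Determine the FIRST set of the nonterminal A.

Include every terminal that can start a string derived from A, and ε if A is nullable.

We compute FIRST(A) using the standard algorithm.
FIRST(A) = {z}
FIRST(C) = {y}
FIRST(D) = {z}
FIRST(S) = {y, z}
Therefore, FIRST(A) = {z}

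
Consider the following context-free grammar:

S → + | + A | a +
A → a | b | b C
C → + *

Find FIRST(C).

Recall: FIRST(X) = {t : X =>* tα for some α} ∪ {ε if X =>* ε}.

We compute FIRST(C) using the standard algorithm.
FIRST(A) = {a, b}
FIRST(C) = {+}
FIRST(S) = {+, a}
Therefore, FIRST(C) = {+}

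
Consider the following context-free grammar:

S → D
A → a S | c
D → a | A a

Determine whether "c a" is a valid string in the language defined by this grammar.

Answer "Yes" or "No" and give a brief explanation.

Yes - a valid derivation exists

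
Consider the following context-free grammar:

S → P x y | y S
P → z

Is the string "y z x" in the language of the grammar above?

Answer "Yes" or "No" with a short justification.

No - no valid derivation exists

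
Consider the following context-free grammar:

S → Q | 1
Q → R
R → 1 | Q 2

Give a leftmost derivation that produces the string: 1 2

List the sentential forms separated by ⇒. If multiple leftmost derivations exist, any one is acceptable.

S ⇒ Q ⇒ R ⇒ Q 2 ⇒ R 2 ⇒ 1 2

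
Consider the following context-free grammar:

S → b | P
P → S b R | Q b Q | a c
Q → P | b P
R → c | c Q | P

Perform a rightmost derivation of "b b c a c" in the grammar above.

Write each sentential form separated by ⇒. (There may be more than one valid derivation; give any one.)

S ⇒ P ⇒ S b R ⇒ S b c Q ⇒ S b c P ⇒ S b c a c ⇒ b b c a c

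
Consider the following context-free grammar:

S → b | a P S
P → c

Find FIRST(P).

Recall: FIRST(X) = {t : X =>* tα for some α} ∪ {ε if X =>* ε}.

We compute FIRST(P) using the standard algorithm.
FIRST(P) = {c}
FIRST(S) = {a, b}
Therefore, FIRST(P) = {c}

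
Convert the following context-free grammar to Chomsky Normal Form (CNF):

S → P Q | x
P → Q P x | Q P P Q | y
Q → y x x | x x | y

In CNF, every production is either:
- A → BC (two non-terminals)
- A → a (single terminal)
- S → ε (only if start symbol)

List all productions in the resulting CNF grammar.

S → x; TX → x; P → y; TY → y; Q → y; S → P Q; P → Q X0; X0 → P TX; P → Q X1; X1 → P X2; X2 → P Q; Q → TY X3; X3 → TX TX; Q → TX TX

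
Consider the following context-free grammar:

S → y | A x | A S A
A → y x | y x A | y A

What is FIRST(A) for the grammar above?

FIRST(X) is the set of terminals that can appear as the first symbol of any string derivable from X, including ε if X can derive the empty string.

We compute FIRST(A) using the standard algorithm.
FIRST(A) = {y}
FIRST(S) = {y}
Therefore, FIRST(A) = {y}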